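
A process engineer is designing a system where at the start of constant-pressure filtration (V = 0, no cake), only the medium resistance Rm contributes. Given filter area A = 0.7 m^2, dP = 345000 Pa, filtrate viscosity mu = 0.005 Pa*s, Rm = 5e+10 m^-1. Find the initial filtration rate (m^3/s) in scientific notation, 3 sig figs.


rate = A * dP / (mu * Rm)
rate = 0.7 * 345000 / (0.005 * 5e+10)
rate = 241500.0 / 2.500e+08
rate = 9.66e-04 m^3/s


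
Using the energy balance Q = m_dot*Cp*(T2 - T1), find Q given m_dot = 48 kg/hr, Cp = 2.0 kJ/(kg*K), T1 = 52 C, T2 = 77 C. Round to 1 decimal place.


Q = m_dot * Cp * (T2 - T1)
Q = 48 * 2.0 * (77 - 52)
Q = 48 * 2.0 * 25
Q = 2400.0 kJ/hr


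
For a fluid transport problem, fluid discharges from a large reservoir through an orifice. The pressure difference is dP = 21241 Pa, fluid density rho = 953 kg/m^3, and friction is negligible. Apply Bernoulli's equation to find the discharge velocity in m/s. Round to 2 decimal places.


v = sqrt(2*dP/rho)
v = sqrt(2*21241/953)
v = sqrt(44.577125)
v = 6.68 m/s


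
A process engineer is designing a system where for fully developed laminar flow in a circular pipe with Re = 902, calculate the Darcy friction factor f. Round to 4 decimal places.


f = 64 / Re
f = 64 / 902
f = 0.0710


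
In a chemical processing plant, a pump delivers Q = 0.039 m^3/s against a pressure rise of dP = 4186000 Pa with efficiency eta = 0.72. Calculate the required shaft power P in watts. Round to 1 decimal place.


P = Q * dP / eta
P = 0.039 * 4186000 / 0.72
P = 163254.0 / 0.72
P = 226741.7 W


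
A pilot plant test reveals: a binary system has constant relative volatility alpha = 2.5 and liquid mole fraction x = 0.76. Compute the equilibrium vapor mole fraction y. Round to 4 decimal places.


y = alpha*x / (1 + (alpha-1)*x)
y = 2.5*0.76 / (1 + (2.5-1)*0.76)
y = 1.9 / (1 + 1.14)
y = 1.9 / 2.14
y = 0.8879


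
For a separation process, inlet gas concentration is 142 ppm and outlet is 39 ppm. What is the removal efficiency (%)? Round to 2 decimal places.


Efficiency = (G_in - G_out) / G_in * 100%
Efficiency = (142 - 39) / 142 * 100
Efficiency = 103 / 142 * 100
Efficiency = 72.54%


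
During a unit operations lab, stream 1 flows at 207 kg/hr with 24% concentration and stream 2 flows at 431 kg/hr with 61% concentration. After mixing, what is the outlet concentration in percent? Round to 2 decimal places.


Mass balance on solute: F1*x1 + F2*x2 = F3*x3
F3 = F1 + F2 = 207 + 431 = 638 kg/hr
x3 = (F1*x1 + F2*x2)/F3
x3 = (207*0.24 + 431*0.61) / 638
x3 = 49.00%


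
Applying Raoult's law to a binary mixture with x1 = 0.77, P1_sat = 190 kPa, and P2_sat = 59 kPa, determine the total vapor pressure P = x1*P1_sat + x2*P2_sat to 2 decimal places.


P = x1*P1_sat + x2*P2_sat
x2 = 1 - x1 = 1 - 0.77 = 0.23
P = 0.77*190 + 0.23*59
P = 146.3 + 13.57
P = 159.87 kPa


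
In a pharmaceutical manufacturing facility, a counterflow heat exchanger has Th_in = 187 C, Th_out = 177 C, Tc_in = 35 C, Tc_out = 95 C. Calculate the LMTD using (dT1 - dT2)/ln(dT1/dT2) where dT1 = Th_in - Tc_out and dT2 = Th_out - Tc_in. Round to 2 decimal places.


dT1 = Th_in - Tc_out = 187 - 95 = 92
dT2 = Th_out - Tc_in = 177 - 35 = 142
LMTD = (dT1 - dT2) / ln(dT1/dT2)
LMTD = (92 - 142) / ln(92/142)
LMTD = 115.20 K


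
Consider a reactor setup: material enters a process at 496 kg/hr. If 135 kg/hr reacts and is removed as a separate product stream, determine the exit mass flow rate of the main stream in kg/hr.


Steady-state mass balance on the main outlet: F_out = F_in - F_removed
F_out = 496 - 135
F_out = 361 kg/hr


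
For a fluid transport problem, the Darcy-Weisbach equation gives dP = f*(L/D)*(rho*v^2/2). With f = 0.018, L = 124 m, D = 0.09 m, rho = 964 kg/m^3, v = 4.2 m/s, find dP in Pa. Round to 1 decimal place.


dP = f * (L/D) * (rho*v^2/2)
dP = 0.018 * (124/0.09) * (964*4.2^2/2)
L/D = 1377.77777778
rho*v^2/2 = 964*17.64/2 = 8502.48
dP = 0.018 * 1377.77777778 * 8502.48
dP = 210861.5 Pa


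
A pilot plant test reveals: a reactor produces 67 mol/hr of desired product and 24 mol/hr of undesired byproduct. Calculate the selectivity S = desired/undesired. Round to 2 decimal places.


S = desired product rate / undesired product rate
S = 67 / 24
S = 2.79


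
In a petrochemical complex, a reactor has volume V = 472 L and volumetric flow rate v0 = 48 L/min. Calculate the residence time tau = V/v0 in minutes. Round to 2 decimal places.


tau = V / v0
tau = 472 / 48
tau = 9.83 min


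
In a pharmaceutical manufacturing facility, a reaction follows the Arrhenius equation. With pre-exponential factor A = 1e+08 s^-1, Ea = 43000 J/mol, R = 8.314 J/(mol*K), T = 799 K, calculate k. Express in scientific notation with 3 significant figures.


k = A * exp(-Ea/(R*T))
k = 1e+08 * exp(-43000 / (8.314 * 799))
k = 1e+08 * exp(-6.47309)
k = 1.54e+05


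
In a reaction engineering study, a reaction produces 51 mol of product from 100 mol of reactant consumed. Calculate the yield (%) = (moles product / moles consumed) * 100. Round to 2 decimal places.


Yield = (moles product / moles consumed) * 100%
Yield = (51 / 100) * 100
Yield = 0.51 * 100
Yield = 51.00%


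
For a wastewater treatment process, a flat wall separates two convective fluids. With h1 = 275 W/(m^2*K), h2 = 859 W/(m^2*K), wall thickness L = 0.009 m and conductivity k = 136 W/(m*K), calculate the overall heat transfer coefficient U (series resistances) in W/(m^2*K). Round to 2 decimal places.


1/U = 1/h1 + L/k + 1/h2
1/U = 1/275 + 0.009/136 + 1/859
1/U = 0.0036363636 + 6.61765e-05 + 0.0011641444
1/U = 0.0048666845
U = 205.48 W/(m^2*K)


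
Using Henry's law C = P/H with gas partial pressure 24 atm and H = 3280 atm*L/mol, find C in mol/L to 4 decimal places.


C = P / H
C = 24 / 3280
C = 0.0073 mol/L


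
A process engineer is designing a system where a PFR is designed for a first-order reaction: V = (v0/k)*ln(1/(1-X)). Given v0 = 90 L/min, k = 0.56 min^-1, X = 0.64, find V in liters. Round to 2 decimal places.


V = (v0/k) * ln(1/(1-X))
V = (90/0.56) * ln(1/(1-0.64))
V = 160.714286 * ln(2.777778)
V = 160.714286 * 1.021651
V = 164.19 L


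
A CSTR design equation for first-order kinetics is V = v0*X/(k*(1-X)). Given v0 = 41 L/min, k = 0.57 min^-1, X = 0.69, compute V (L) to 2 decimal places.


V = v0 * X / (k * (1 - X))
V = 41 * 0.69 / (0.57 * (1 - 0.69))
V = 28.29 / (0.57 * 0.31)
V = 28.29 / 0.1767
V = 160.10 L


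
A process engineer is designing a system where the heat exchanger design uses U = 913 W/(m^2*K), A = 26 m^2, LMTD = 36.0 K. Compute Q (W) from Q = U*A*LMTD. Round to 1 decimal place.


Q = U * A * LMTD
Q = 913 * 26 * 36.0
Q = 854568.0 W


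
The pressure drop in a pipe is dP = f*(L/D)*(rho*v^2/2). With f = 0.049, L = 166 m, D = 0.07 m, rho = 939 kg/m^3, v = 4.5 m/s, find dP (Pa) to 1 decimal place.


dP = f * (L/D) * (rho*v^2/2)
dP = 0.049 * (166/0.07) * (939*4.5^2/2)
L/D = 2371.42857143
rho*v^2/2 = 939*20.25/2 = 9507.375
dP = 0.049 * 2371.42857143 * 9507.375
dP = 1104757.0 Pa


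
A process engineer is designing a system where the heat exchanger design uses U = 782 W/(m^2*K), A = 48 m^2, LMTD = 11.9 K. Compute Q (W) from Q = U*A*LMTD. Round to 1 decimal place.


Q = U * A * LMTD
Q = 782 * 48 * 11.9
Q = 446678.4 W


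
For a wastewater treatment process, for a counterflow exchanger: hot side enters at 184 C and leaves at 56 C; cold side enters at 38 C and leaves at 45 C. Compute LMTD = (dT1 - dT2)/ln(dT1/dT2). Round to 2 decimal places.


dT1 = Th_in - Tc_out = 184 - 45 = 139
dT2 = Th_out - Tc_in = 56 - 38 = 18
LMTD = (dT1 - dT2) / ln(dT1/dT2)
LMTD = (139 - 18) / ln(139/18)
LMTD = 59.19 K


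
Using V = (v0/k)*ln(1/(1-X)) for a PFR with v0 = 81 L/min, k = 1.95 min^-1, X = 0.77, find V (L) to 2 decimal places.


V = (v0/k) * ln(1/(1-X))
V = (81/1.95) * ln(1/(1-0.77))
V = 41.538462 * ln(4.347826)
V = 41.538462 * 1.469676
V = 61.05 L


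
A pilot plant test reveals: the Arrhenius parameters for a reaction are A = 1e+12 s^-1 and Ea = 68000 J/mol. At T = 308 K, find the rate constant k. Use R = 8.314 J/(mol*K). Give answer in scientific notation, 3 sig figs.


k = A * exp(-Ea/(R*T))
k = 1e+12 * exp(-68000 / (8.314 * 308))
k = 1e+12 * exp(-26.555114)
k = 2.93e+00


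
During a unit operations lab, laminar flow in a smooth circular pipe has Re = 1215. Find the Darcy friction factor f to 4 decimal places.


f = 64 / Re
f = 64 / 1215
f = 0.0527


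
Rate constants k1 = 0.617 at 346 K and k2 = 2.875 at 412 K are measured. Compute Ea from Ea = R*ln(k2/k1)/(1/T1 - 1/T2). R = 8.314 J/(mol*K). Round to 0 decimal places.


Ea = R * ln(k2/k1) / (1/T1 - 1/T2)
ln(k2/k1) = ln(2.875/0.617) = 1.5389389
1/T1 - 1/T2 = 1/346 - 1/412 = 0.000462988944
Ea = 8.314 * 1.5389389 / 0.000462988944
Ea = 27635 J/mol


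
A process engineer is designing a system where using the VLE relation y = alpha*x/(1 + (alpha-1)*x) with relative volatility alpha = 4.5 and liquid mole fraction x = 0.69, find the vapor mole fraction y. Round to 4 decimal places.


y = alpha*x / (1 + (alpha-1)*x)
y = 4.5*0.69 / (1 + (4.5-1)*0.69)
y = 3.105 / (1 + 2.415)
y = 3.105 / 3.415
y = 0.9092


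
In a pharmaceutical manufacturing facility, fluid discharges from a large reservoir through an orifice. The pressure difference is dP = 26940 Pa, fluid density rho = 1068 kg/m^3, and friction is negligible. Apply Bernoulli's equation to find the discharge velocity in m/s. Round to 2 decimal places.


v = sqrt(2*dP/rho)
v = sqrt(2*26940/1068)
v = sqrt(50.449438)
v = 7.10 m/s


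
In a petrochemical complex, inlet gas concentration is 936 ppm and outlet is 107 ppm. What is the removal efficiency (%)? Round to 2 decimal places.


Efficiency = (G_in - G_out) / G_in * 100%
Efficiency = (936 - 107) / 936 * 100
Efficiency = 829 / 936 * 100
Efficiency = 88.57%


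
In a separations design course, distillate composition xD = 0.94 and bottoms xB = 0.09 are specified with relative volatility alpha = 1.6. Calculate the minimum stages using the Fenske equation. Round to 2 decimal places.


N_min = ln((xD*(1-xB))/(xB*(1-xD))) / ln(alpha)
Numerator inside ln: 0.8554 / 0.0054 = 158.407407
ln(158.407407) = 5.06517
ln(alpha) = ln(1.6) = 0.470004
N_min = 5.06517 / 0.470004 = 10.78


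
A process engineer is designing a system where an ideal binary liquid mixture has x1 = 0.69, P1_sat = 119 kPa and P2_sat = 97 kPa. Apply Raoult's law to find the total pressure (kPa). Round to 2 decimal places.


P = x1*P1_sat + x2*P2_sat
x2 = 1 - x1 = 1 - 0.69 = 0.31
P = 0.69*119 + 0.31*97
P = 82.11 + 30.07
P = 112.18 kPa


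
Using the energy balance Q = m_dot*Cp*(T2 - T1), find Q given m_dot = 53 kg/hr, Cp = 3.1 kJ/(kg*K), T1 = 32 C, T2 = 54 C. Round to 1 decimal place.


Q = m_dot * Cp * (T2 - T1)
Q = 53 * 3.1 * (54 - 32)
Q = 53 * 3.1 * 22
Q = 3614.6 kJ/hr


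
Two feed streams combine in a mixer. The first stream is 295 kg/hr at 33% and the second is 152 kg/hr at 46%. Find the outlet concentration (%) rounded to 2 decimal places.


Mass balance on solute: F1*x1 + F2*x2 = F3*x3
F3 = F1 + F2 = 295 + 152 = 447 kg/hr
x3 = (F1*x1 + F2*x2)/F3
x3 = (295*0.33 + 152*0.46) / 447
x3 = 37.42%


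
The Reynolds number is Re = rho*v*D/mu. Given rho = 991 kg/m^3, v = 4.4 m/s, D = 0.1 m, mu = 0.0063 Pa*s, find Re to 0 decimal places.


Re = rho * v * D / mu
Re = 991 * 4.4 * 0.1 / 0.0063
Re = 436.04 / 0.0063
Re = 69213


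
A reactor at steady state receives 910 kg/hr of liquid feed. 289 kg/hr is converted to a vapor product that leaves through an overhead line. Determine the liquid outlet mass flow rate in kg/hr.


Steady-state mass balance on the main outlet: F_out = F_in - F_removed
F_out = 910 - 289
F_out = 621 kg/hr


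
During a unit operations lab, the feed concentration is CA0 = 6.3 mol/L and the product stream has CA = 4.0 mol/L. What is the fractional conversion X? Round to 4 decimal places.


X = (CA0 - CA) / CA0
X = (6.3 - 4.0) / 6.3
X = 2.3 / 6.3
X = 0.3651


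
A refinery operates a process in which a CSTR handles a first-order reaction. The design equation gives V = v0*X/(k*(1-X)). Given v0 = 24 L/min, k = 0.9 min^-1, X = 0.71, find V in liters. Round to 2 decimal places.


V = v0 * X / (k * (1 - X))
V = 24 * 0.71 / (0.9 * (1 - 0.71))
V = 17.04 / (0.9 * 0.29)
V = 17.04 / 0.261
V = 65.29 L


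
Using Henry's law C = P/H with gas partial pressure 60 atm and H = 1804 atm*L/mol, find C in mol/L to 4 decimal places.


C = P / H
C = 60 / 1804
C = 0.0333 mol/L


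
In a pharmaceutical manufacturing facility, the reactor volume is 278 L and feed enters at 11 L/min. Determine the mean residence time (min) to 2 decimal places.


tau = V / v0
tau = 278 / 11
tau = 25.27 min


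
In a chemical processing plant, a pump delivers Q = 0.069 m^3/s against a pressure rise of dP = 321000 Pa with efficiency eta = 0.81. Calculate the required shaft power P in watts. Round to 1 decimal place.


P = Q * dP / eta
P = 0.069 * 321000 / 0.81
P = 22149.0 / 0.81
P = 27344.4 W


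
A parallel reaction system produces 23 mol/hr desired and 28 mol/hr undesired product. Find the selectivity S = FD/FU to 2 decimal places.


S = desired product rate / undesired product rate
S = 23 / 28
S = 0.82


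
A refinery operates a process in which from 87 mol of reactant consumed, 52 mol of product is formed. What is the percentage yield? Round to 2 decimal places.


Yield = (moles product / moles consumed) * 100%
Yield = (52 / 87) * 100
Yield = 0.5977 * 100
Yield = 59.77%


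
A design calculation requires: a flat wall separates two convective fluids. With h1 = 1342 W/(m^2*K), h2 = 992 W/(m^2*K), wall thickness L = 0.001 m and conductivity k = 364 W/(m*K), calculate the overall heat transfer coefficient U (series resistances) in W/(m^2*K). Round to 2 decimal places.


1/U = 1/h1 + L/k + 1/h2
1/U = 1/1342 + 0.001/364 + 1/992
1/U = 0.0007451565 + 2.7473e-06 + 0.0010080645
1/U = 0.0017559683
U = 569.49 W/(m^2*K)


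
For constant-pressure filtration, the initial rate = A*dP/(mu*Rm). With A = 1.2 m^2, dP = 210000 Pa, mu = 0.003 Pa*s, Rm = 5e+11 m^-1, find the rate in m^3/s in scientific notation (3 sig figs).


rate = A * dP / (mu * Rm)
rate = 1.2 * 210000 / (0.003 * 5e+11)
rate = 252000.0 / 1.500e+09
rate = 1.68e-04 m^3/s


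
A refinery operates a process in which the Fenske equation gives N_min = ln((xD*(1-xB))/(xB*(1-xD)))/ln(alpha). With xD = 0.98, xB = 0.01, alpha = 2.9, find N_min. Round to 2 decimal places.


N_min = ln((xD*(1-xB))/(xB*(1-xD))) / ln(alpha)
Numerator inside ln: 0.9702 / 0.0002 = 4851.0
ln(4851.0) = 8.48694
ln(alpha) = ln(2.9) = 1.064711
N_min = 8.48694 / 1.064711 = 7.97


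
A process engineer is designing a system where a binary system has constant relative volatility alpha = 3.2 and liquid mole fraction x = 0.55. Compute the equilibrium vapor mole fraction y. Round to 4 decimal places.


y = alpha*x / (1 + (alpha-1)*x)
y = 3.2*0.55 / (1 + (3.2-1)*0.55)
y = 1.76 / (1 + 1.21)
y = 1.76 / 2.21
y = 0.7964


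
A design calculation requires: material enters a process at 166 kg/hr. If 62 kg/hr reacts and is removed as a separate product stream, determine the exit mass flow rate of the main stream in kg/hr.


Steady-state mass balance on the main outlet: F_out = F_in - F_removed
F_out = 166 - 62
F_out = 104 kg/hr


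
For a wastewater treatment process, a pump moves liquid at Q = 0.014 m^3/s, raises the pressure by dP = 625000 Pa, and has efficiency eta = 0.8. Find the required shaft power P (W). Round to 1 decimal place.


P = Q * dP / eta
P = 0.014 * 625000 / 0.8
P = 8750.0 / 0.8
P = 10937.5 W


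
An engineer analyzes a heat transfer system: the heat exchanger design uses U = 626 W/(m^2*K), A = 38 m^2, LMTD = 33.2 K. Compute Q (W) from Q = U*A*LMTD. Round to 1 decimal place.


Q = U * A * LMTD
Q = 626 * 38 * 33.2
Q = 789761.6 W


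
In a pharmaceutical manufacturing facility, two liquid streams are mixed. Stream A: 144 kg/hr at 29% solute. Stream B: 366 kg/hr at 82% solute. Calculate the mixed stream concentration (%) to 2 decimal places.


Mass balance on solute: F1*x1 + F2*x2 = F3*x3
F3 = F1 + F2 = 144 + 366 = 510 kg/hr
x3 = (F1*x1 + F2*x2)/F3
x3 = (144*0.29 + 366*0.82) / 510
x3 = 67.04%


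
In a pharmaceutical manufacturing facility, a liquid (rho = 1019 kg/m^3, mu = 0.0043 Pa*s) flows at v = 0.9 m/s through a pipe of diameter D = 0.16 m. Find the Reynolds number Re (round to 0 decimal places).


Re = rho * v * D / mu
Re = 1019 * 0.9 * 0.16 / 0.0043
Re = 146.736 / 0.0043
Re = 34125


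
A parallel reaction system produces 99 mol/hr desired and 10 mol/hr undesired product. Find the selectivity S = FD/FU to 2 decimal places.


S = desired product rate / undesired product rate
S = 99 / 10
S = 9.90


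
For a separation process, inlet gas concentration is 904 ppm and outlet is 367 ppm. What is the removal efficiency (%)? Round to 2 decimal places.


Efficiency = (G_in - G_out) / G_in * 100%
Efficiency = (904 - 367) / 904 * 100
Efficiency = 537 / 904 * 100
Efficiency = 59.40%


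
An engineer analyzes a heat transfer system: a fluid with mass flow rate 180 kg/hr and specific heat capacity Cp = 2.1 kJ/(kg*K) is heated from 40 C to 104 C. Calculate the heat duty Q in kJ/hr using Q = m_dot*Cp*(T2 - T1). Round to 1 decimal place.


Q = m_dot * Cp * (T2 - T1)
Q = 180 * 2.1 * (104 - 40)
Q = 180 * 2.1 * 64
Q = 24192.0 kJ/hr


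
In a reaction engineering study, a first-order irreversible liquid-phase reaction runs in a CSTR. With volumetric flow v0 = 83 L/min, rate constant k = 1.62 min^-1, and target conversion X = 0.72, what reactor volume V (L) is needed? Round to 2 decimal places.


V = v0 * X / (k * (1 - X))
V = 83 * 0.72 / (1.62 * (1 - 0.72))
V = 59.76 / (1.62 * 0.28)
V = 59.76 / 0.4536
V = 131.75 L


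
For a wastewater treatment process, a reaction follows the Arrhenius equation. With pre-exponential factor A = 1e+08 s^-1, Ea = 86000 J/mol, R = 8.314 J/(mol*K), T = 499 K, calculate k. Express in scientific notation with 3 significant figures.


k = A * exp(-Ea/(R*T))
k = 1e+08 * exp(-86000 / (8.314 * 499))
k = 1e+08 * exp(-20.729455)
k = 9.94e-02


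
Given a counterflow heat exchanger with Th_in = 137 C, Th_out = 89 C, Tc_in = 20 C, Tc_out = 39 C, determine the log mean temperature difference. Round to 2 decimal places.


dT1 = Th_in - Tc_out = 137 - 39 = 98
dT2 = Th_out - Tc_in = 89 - 20 = 69
LMTD = (dT1 - dT2) / ln(dT1/dT2)
LMTD = (98 - 69) / ln(98/69)
LMTD = 82.65 K


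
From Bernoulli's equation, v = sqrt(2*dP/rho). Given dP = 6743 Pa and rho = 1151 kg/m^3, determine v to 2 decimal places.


v = sqrt(2*dP/rho)
v = sqrt(2*6743/1151)
v = sqrt(11.716768)
v = 3.42 m/s


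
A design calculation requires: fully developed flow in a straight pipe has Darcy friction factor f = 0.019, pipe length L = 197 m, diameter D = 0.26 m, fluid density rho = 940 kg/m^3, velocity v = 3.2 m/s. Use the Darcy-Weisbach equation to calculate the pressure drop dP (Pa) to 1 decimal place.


dP = f * (L/D) * (rho*v^2/2)
dP = 0.019 * (197/0.26) * (940*3.2^2/2)
L/D = 757.69230769
rho*v^2/2 = 940*10.24/2 = 4812.8
dP = 0.019 * 757.69230769 * 4812.8
dP = 69285.8 Pa


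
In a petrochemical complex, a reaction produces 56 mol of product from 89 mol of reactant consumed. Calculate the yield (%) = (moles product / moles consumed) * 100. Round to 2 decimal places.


Yield = (moles product / moles consumed) * 100%
Yield = (56 / 89) * 100
Yield = 0.6292 * 100
Yield = 62.92%


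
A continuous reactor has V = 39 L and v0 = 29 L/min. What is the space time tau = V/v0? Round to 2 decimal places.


tau = V / v0
tau = 39 / 29
tau = 1.34 min


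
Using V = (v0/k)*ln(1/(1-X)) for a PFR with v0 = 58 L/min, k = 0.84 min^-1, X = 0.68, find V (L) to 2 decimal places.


V = (v0/k) * ln(1/(1-X))
V = (58/0.84) * ln(1/(1-0.68))
V = 69.047619 * ln(3.125)
V = 69.047619 * 1.139434
V = 78.68 L


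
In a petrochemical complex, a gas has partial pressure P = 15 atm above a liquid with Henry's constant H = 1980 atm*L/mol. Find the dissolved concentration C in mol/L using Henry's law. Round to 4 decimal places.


C = P / H
C = 15 / 1980
C = 0.0076 mol/L


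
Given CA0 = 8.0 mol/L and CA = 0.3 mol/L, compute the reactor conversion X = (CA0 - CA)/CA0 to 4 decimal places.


X = (CA0 - CA) / CA0
X = (8.0 - 0.3) / 8.0
X = 7.7 / 8.0
X = 0.9625


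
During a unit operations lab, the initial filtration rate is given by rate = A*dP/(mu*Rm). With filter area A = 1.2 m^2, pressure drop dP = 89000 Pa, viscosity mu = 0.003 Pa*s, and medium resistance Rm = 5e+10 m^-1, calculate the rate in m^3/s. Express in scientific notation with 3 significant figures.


rate = A * dP / (mu * Rm)
rate = 1.2 * 89000 / (0.003 * 5e+10)
rate = 106800.0 / 1.500e+08
rate = 7.12e-04 m^3/s


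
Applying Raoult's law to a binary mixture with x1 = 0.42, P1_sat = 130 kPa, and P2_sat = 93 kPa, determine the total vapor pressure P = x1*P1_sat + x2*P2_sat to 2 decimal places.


P = x1*P1_sat + x2*P2_sat
x2 = 1 - x1 = 1 - 0.42 = 0.58
P = 0.42*130 + 0.58*93
P = 54.6 + 53.94
P = 108.54 kPa


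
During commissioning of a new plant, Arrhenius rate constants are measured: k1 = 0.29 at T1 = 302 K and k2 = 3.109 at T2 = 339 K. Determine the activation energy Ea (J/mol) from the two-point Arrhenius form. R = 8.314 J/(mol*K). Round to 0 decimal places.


Ea = R * ln(k2/k1) / (1/T1 - 1/T2)
ln(k2/k1) = ln(3.109/0.29) = 2.3721755
1/T1 - 1/T2 = 1/302 - 1/339 = 0.000361405771
Ea = 8.314 * 2.3721755 / 0.000361405771
Ea = 54571 J/mol


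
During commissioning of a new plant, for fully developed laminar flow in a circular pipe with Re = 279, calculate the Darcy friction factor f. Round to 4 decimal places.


f = 64 / Re
f = 64 / 279
f = 0.2294


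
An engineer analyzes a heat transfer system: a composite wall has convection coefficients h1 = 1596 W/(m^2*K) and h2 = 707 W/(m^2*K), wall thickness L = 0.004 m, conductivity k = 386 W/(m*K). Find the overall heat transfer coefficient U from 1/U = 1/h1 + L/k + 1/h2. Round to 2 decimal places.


1/U = 1/h1 + L/k + 1/h2
1/U = 1/1596 + 0.004/386 + 1/707
1/U = 0.0006265664 + 1.03627e-05 + 0.0014144272
1/U = 0.0020513563
U = 487.48 W/(m^2*K)


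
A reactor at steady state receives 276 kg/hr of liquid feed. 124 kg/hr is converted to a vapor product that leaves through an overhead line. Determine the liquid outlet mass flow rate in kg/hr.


Steady-state mass balance on the main outlet: F_out = F_in - F_removed
F_out = 276 - 124
F_out = 152 kg/hr


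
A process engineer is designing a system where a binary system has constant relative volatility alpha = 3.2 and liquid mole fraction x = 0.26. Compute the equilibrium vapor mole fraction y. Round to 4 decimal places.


y = alpha*x / (1 + (alpha-1)*x)
y = 3.2*0.26 / (1 + (3.2-1)*0.26)
y = 0.832 / (1 + 0.572)
y = 0.832 / 1.572
y = 0.5293


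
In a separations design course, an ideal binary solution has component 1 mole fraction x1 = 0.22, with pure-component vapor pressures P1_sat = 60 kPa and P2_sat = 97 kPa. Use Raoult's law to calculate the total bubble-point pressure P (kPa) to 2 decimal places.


P = x1*P1_sat + x2*P2_sat
x2 = 1 - x1 = 1 - 0.22 = 0.78
P = 0.22*60 + 0.78*97
P = 13.2 + 75.66
P = 88.86 kPa


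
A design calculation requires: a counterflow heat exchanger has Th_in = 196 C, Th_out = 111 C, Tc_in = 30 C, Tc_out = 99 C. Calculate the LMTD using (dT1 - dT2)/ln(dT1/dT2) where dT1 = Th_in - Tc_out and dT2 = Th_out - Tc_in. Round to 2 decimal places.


dT1 = Th_in - Tc_out = 196 - 99 = 97
dT2 = Th_out - Tc_in = 111 - 30 = 81
LMTD = (dT1 - dT2) / ln(dT1/dT2)
LMTD = (97 - 81) / ln(97/81)
LMTD = 88.76 K


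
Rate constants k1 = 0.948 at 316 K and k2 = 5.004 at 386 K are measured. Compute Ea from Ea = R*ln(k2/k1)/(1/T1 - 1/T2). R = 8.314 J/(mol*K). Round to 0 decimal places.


Ea = R * ln(k2/k1) / (1/T1 - 1/T2)
ln(k2/k1) = ln(5.004/0.948) = 1.6636384
1/T1 - 1/T2 = 1/316 - 1/386 = 0.000573883387
Ea = 8.314 * 1.6636384 / 0.000573883387
Ea = 24102 J/mol


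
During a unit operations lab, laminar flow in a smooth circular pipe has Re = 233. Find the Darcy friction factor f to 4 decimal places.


f = 64 / Re
f = 64 / 233
f = 0.2747


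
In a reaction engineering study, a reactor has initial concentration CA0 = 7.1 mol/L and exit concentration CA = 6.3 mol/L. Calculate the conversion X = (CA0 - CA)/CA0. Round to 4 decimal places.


X = (CA0 - CA) / CA0
X = (7.1 - 6.3) / 7.1
X = 0.8 / 7.1
X = 0.1127


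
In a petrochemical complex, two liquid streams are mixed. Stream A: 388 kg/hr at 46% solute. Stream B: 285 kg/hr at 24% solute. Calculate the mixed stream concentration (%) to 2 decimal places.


Mass balance on solute: F1*x1 + F2*x2 = F3*x3
F3 = F1 + F2 = 388 + 285 = 673 kg/hr
x3 = (F1*x1 + F2*x2)/F3
x3 = (388*0.46 + 285*0.24) / 673
x3 = 36.68%


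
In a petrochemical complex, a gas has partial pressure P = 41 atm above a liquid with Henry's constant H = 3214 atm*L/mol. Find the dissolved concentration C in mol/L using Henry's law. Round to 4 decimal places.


C = P / H
C = 41 / 3214
C = 0.0128 mol/L


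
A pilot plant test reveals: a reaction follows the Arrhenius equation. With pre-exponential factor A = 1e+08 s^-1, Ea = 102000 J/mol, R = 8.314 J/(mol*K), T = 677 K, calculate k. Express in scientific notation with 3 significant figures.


k = A * exp(-Ea/(R*T))
k = 1e+08 * exp(-102000 / (8.314 * 677))
k = 1e+08 * exp(-18.121806)
k = 1.35e+00


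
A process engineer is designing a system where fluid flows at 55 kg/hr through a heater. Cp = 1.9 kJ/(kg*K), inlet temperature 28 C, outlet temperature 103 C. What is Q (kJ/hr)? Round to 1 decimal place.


Q = m_dot * Cp * (T2 - T1)
Q = 55 * 1.9 * (103 - 28)
Q = 55 * 1.9 * 75
Q = 7837.5 kJ/hr


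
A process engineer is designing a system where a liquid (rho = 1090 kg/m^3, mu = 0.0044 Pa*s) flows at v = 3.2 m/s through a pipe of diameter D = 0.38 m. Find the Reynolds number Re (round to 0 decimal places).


Re = rho * v * D / mu
Re = 1090 * 3.2 * 0.38 / 0.0044
Re = 1325.44 / 0.0044
Re = 301236


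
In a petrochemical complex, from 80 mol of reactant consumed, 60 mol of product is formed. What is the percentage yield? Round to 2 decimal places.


Yield = (moles product / moles consumed) * 100%
Yield = (60 / 80) * 100
Yield = 0.75 * 100
Yield = 75.00%


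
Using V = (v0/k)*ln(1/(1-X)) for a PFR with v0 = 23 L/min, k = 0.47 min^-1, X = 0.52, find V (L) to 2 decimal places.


V = (v0/k) * ln(1/(1-X))
V = (23/0.47) * ln(1/(1-0.52))
V = 48.93617 * ln(2.083333)
V = 48.93617 * 0.733969
V = 35.92 L


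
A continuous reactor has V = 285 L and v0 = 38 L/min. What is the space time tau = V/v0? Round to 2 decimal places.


tau = V / v0
tau = 285 / 38
tau = 7.50 min


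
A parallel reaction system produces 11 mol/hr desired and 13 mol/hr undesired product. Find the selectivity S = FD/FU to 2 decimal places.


S = desired product rate / undesired product rate
S = 11 / 13
S = 0.85


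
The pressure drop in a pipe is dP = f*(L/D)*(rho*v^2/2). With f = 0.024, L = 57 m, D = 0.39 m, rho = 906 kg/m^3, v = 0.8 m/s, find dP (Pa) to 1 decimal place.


dP = f * (L/D) * (rho*v^2/2)
dP = 0.024 * (57/0.39) * (906*0.8^2/2)
L/D = 146.15384615
rho*v^2/2 = 906*0.64/2 = 289.92
dP = 0.024 * 146.15384615 * 289.92
dP = 1017.0 Pa


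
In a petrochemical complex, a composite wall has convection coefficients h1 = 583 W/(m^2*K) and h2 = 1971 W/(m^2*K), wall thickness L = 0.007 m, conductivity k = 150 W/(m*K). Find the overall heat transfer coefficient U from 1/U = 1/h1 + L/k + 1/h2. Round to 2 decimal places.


1/U = 1/h1 + L/k + 1/h2
1/U = 1/583 + 0.007/150 + 1/1971
1/U = 0.0017152659 + 4.66667e-05 + 0.0005073567
1/U = 0.0022692893
U = 440.67 W/(m^2*K)


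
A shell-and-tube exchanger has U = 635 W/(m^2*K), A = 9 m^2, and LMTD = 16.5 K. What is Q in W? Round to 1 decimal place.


Q = U * A * LMTD
Q = 635 * 9 * 16.5
Q = 94297.5 W


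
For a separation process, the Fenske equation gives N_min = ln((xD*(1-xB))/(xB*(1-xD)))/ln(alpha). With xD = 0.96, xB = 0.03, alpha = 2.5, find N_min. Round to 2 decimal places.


N_min = ln((xD*(1-xB))/(xB*(1-xD))) / ln(alpha)
Numerator inside ln: 0.9312 / 0.0012 = 776.0
ln(776.0) = 6.654153
ln(alpha) = ln(2.5) = 0.916291
N_min = 6.654153 / 0.916291 = 7.26


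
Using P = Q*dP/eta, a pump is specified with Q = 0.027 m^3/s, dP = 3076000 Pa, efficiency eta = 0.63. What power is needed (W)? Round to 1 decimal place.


P = Q * dP / eta
P = 0.027 * 3076000 / 0.63
P = 83052.0 / 0.63
P = 131828.6 W


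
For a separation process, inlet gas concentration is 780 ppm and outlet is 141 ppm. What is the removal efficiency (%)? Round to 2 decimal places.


Efficiency = (G_in - G_out) / G_in * 100%
Efficiency = (780 - 141) / 780 * 100
Efficiency = 639 / 780 * 100
Efficiency = 81.92%


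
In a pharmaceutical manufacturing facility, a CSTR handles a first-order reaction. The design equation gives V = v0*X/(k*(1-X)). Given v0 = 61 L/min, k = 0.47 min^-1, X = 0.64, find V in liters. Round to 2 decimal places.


V = v0 * X / (k * (1 - X))
V = 61 * 0.64 / (0.47 * (1 - 0.64))
V = 39.04 / (0.47 * 0.36)
V = 39.04 / 0.1692
V = 230.73 L


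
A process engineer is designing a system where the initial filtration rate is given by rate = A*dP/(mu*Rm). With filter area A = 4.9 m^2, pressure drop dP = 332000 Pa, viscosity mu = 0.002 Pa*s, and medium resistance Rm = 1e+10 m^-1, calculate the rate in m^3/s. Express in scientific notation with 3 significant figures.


rate = A * dP / (mu * Rm)
rate = 4.9 * 332000 / (0.002 * 1e+10)
rate = 1626800.0 / 2.000e+07
rate = 8.13e-02 m^3/s


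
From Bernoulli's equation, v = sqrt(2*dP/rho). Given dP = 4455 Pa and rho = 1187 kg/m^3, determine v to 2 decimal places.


v = sqrt(2*dP/rho)
v = sqrt(2*4455/1187)
v = sqrt(7.506318)
v = 2.74 m/s


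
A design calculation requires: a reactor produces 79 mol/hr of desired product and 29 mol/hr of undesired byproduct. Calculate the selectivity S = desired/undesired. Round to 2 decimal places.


S = desired product rate / undesired product rate
S = 79 / 29
S = 2.72


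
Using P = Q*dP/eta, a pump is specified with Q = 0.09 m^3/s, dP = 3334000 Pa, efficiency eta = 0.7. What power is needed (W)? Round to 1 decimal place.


P = Q * dP / eta
P = 0.09 * 3334000 / 0.7
P = 300060.0 / 0.7
P = 428657.1 W


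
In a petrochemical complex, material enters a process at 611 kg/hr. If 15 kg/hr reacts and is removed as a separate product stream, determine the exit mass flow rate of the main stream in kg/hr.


Steady-state mass balance on the main outlet: F_out = F_in - F_removed
F_out = 611 - 15
F_out = 596 kg/hr


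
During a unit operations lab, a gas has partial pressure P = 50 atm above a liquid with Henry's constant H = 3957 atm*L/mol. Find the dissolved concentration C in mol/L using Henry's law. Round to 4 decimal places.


C = P / H
C = 50 / 3957
C = 0.0126 mol/L


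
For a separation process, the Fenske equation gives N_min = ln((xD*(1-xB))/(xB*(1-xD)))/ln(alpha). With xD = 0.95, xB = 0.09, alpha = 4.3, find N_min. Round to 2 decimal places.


N_min = ln((xD*(1-xB))/(xB*(1-xD))) / ln(alpha)
Numerator inside ln: 0.8645 / 0.0045 = 192.111111
ln(192.111111) = 5.258074
ln(alpha) = ln(4.3) = 1.458615
N_min = 5.258074 / 1.458615 = 3.60


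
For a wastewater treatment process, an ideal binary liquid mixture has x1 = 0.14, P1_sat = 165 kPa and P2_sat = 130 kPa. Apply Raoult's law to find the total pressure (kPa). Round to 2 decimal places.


P = x1*P1_sat + x2*P2_sat
x2 = 1 - x1 = 1 - 0.14 = 0.86
P = 0.14*165 + 0.86*130
P = 23.1 + 111.8
P = 134.90 kPa


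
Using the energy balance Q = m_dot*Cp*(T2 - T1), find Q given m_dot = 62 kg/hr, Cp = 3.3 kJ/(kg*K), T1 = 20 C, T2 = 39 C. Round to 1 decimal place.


Q = m_dot * Cp * (T2 - T1)
Q = 62 * 3.3 * (39 - 20)
Q = 62 * 3.3 * 19
Q = 3887.4 kJ/hr


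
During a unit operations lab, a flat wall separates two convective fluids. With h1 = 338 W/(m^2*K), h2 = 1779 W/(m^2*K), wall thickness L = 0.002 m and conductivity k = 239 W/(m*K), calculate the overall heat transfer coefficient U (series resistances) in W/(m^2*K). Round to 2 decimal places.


1/U = 1/h1 + L/k + 1/h2
1/U = 1/338 + 0.002/239 + 1/1779
1/U = 0.0029585799 + 8.3682e-06 + 0.0005621135
1/U = 0.0035290616
U = 283.36 W/(m^2*K)


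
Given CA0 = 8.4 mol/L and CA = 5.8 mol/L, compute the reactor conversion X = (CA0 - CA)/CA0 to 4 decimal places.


X = (CA0 - CA) / CA0
X = (8.4 - 5.8) / 8.4
X = 2.6 / 8.4
X = 0.3095


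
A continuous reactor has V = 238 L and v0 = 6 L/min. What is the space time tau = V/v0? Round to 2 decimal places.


tau = V / v0
tau = 238 / 6
tau = 39.67 min


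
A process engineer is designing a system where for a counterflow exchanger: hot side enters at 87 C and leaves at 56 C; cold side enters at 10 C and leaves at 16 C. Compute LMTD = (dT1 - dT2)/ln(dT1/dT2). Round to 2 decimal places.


dT1 = Th_in - Tc_out = 87 - 16 = 71
dT2 = Th_out - Tc_in = 56 - 10 = 46
LMTD = (dT1 - dT2) / ln(dT1/dT2)
LMTD = (71 - 46) / ln(71/46)
LMTD = 57.60 K


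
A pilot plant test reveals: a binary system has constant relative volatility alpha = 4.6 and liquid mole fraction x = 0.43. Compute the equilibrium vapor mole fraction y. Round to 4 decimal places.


y = alpha*x / (1 + (alpha-1)*x)
y = 4.6*0.43 / (1 + (4.6-1)*0.43)
y = 1.978 / (1 + 1.548)
y = 1.978 / 2.548
y = 0.7763


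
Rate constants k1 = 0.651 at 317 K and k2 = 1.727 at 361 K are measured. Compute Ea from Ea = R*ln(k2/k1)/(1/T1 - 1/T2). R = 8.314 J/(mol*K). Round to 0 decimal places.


Ea = R * ln(k2/k1) / (1/T1 - 1/T2)
ln(k2/k1) = ln(1.727/0.651) = 0.9756314
1/T1 - 1/T2 = 1/317 - 1/361 = 0.00038449103
Ea = 8.314 * 0.9756314 / 0.00038449103
Ea = 21096 J/mol


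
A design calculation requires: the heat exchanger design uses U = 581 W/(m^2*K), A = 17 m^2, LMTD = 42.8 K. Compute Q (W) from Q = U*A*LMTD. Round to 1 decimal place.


Q = U * A * LMTD
Q = 581 * 17 * 42.8
Q = 422735.6 W


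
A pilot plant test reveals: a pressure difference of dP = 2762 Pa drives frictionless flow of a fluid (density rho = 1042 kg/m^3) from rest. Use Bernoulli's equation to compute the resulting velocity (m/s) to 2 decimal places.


v = sqrt(2*dP/rho)
v = sqrt(2*2762/1042)
v = sqrt(5.301344)
v = 2.30 m/s


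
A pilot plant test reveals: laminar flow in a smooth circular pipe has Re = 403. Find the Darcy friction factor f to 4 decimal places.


f = 64 / Re
f = 64 / 403
f = 0.1588


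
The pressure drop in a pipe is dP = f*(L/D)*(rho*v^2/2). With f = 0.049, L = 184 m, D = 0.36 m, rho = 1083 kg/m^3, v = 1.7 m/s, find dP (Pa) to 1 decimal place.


dP = f * (L/D) * (rho*v^2/2)
dP = 0.049 * (184/0.36) * (1083*1.7^2/2)
L/D = 511.11111111
rho*v^2/2 = 1083*2.89/2 = 1564.935
dP = 0.049 * 511.11111111 * 1564.935
dP = 39192.9 Pa


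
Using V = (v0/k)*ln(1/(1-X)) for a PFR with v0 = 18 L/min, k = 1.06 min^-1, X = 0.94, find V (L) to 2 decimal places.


V = (v0/k) * ln(1/(1-X))
V = (18/1.06) * ln(1/(1-0.94))
V = 16.981132 * ln(16.666667)
V = 16.981132 * 2.813411
V = 47.77 L


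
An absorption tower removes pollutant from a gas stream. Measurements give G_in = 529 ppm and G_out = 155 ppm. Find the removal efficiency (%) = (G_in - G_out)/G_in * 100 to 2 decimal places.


Efficiency = (G_in - G_out) / G_in * 100%
Efficiency = (529 - 155) / 529 * 100
Efficiency = 374 / 529 * 100
Efficiency = 70.70%


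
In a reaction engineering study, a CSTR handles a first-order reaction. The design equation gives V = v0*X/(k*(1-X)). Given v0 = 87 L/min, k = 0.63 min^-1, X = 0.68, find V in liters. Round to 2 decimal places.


V = v0 * X / (k * (1 - X))
V = 87 * 0.68 / (0.63 * (1 - 0.68))
V = 59.16 / (0.63 * 0.32)
V = 59.16 / 0.2016
V = 293.45 L


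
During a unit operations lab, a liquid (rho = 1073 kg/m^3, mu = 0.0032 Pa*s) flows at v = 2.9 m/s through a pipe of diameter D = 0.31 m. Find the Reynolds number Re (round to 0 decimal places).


Re = rho * v * D / mu
Re = 1073 * 2.9 * 0.31 / 0.0032
Re = 964.627 / 0.0032
Re = 301446


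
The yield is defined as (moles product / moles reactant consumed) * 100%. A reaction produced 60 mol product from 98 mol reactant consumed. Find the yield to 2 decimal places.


Yield = (moles product / moles consumed) * 100%
Yield = (60 / 98) * 100
Yield = 0.6122 * 100
Yield = 61.22%


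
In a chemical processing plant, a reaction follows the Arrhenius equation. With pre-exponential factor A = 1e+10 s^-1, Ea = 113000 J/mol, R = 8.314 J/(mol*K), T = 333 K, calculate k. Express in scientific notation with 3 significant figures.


k = A * exp(-Ea/(R*T))
k = 1e+10 * exp(-113000 / (8.314 * 333))
k = 1e+10 * exp(-40.815412)
k = 1.88e-08


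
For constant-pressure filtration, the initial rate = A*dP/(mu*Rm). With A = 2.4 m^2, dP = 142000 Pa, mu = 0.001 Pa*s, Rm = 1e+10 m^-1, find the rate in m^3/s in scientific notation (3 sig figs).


rate = A * dP / (mu * Rm)
rate = 2.4 * 142000 / (0.001 * 1e+10)
rate = 340800.0 / 1.000e+07
rate = 3.41e-02 m^3/s


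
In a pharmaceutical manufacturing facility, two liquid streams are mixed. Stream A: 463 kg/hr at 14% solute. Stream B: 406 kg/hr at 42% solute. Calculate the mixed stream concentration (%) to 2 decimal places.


Mass balance on solute: F1*x1 + F2*x2 = F3*x3
F3 = F1 + F2 = 463 + 406 = 869 kg/hr
x3 = (F1*x1 + F2*x2)/F3
x3 = (463*0.14 + 406*0.42) / 869
x3 = 27.08%


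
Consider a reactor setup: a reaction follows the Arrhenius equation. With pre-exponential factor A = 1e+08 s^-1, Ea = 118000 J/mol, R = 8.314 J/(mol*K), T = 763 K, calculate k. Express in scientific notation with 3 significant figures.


k = A * exp(-Ea/(R*T))
k = 1e+08 * exp(-118000 / (8.314 * 763))
k = 1e+08 * exp(-18.601478)
k = 8.35e-01


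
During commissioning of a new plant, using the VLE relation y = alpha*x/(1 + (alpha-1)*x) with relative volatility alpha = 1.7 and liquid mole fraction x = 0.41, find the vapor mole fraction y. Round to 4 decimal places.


y = alpha*x / (1 + (alpha-1)*x)
y = 1.7*0.41 / (1 + (1.7-1)*0.41)
y = 0.697 / (1 + 0.287)
y = 0.697 / 1.287
y = 0.5416


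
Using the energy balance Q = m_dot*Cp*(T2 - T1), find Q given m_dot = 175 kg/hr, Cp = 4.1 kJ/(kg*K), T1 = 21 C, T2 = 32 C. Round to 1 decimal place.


Q = m_dot * Cp * (T2 - T1)
Q = 175 * 4.1 * (32 - 21)
Q = 175 * 4.1 * 11
Q = 7892.5 kJ/hr


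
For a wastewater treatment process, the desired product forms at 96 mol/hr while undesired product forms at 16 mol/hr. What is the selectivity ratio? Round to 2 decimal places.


S = desired product rate / undesired product rate
S = 96 / 16
S = 6.00


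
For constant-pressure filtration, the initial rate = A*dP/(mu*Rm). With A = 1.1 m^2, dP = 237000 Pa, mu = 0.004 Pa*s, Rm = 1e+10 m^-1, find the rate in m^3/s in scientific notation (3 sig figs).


rate = A * dP / (mu * Rm)
rate = 1.1 * 237000 / (0.004 * 1e+10)
rate = 260700.0 / 4.000e+07
rate = 6.52e-03 m^3/s


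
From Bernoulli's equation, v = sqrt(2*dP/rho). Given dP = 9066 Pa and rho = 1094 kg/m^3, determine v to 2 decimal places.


v = sqrt(2*dP/rho)
v = sqrt(2*9066/1094)
v = sqrt(16.57404)
v = 4.07 m/s


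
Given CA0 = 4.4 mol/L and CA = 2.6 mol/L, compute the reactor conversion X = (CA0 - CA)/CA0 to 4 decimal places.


X = (CA0 - CA) / CA0
X = (4.4 - 2.6) / 4.4
X = 1.8 / 4.4
X = 0.4091


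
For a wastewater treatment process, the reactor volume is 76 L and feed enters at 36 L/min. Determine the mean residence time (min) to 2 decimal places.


tau = V / v0
tau = 76 / 36
tau = 2.11 min


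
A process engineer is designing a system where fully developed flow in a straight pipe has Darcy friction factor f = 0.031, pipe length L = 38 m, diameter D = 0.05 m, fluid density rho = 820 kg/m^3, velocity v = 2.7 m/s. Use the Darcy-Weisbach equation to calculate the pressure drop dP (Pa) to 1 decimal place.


dP = f * (L/D) * (rho*v^2/2)
dP = 0.031 * (38/0.05) * (820*2.7^2/2)
L/D = 760.0
rho*v^2/2 = 820*7.29/2 = 2988.9
dP = 0.031 * 760.0 * 2988.9
dP = 70418.5 Pa
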